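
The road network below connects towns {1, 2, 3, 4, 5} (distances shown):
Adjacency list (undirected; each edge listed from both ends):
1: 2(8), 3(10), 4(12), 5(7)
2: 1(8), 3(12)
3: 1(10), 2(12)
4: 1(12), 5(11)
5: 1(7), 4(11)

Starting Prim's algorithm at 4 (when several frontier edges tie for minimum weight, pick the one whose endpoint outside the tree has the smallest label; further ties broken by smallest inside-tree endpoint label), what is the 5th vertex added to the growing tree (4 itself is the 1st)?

3

Prim, starting at 4.
Step 1: frontier [4 5 11, 1 4 12] → take 4 5 (11); add 5.
Step 2: frontier [1 4 12, 1 5 7] → take 1 5 (7); add 1.
Step 3: frontier [1 2 8, 1 3 10] → take 1 2 (8); add 2.
Step 4: frontier [1 3 10, 2 3 12] → take 1 3 (10); add 3.
Vertex order: 4, 5, 1, 2, 3. The 5th vertex is 3.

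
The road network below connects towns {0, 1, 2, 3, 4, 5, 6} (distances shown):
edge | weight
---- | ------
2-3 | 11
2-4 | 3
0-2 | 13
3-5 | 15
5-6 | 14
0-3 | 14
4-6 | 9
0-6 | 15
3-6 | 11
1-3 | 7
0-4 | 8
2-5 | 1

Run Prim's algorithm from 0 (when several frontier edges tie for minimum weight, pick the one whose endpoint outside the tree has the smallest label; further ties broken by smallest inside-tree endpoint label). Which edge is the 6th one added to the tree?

Grow the tree from 0 using Prim:
Step 1: cheapest edge leaving the tree is 0-4 (8); add 4.
Step 2: cheapest edge leaving the tree is 2-4 (3); add 2.
Step 3: cheapest edge leaving the tree is 2-5 (1); add 5.
Step 4: cheapest edge leaving the tree is 4-6 (9); add 6.
Step 5: cheapest edge leaving the tree is 2-3 (11); add 3.
Step 6: cheapest edge leaving the tree is 1-3 (7); add 1.
The 6th edge added is 1-3.

1-3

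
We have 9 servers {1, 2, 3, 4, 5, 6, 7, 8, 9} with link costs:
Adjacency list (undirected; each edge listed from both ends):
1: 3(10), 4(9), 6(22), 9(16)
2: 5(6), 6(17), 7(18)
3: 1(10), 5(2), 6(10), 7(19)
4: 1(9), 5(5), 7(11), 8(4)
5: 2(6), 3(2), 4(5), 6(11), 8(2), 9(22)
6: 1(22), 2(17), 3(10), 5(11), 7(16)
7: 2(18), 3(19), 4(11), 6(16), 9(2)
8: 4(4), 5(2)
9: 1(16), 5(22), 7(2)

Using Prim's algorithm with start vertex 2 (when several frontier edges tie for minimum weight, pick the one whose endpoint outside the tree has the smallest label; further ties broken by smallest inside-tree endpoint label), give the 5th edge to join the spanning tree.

Grow the tree from 2 using Prim:
Step 1: cheapest edge leaving the tree is 2–5 (6); add 5.
Step 2: cheapest edge leaving the tree is 3–5 (2); add 3.
Step 3: cheapest edge leaving the tree is 5–8 (2); add 8.
Step 4: cheapest edge leaving the tree is 4–8 (4); add 4.
Step 5: cheapest edge leaving the tree is 1–4 (9); add 1.
Step 6: cheapest edge leaving the tree is 3–6 (10); add 6.
Step 7: cheapest edge leaving the tree is 4–7 (11); add 7.
Step 8: cheapest edge leaving the tree is 7–9 (2); add 9.
The 5th edge added is 1–4.

1-4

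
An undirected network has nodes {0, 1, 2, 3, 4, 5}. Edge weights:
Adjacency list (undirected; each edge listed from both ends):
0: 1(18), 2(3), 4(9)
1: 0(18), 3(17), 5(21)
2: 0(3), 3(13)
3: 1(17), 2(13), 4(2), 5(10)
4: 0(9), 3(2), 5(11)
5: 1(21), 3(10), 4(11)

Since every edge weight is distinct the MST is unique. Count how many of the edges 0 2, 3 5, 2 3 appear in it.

2

Sort edges by weight, then run Kruskal:
3 4 (2): add. Components now {0} {1} {2} {3,4} {5}
0 2 (3): add. Components now {0,2} {1} {3,4} {5}
0 4 (9): add. Components now {0,2,3,4} {1} {5}
3 5 (10): add. Components now {0,2,3,4,5} {1}
4 5 (11): skip — 4 and 5 already connected.
2 3 (13): skip — 2 and 3 already connected.
1 3 (17): add. Components now {0,1,2,3,4,5}
MST edge set: {3 4, 0 2, 0 4, 3 5, 1 3}.
Of the listed edges, {0 2, 3 5} are in the MST → 2.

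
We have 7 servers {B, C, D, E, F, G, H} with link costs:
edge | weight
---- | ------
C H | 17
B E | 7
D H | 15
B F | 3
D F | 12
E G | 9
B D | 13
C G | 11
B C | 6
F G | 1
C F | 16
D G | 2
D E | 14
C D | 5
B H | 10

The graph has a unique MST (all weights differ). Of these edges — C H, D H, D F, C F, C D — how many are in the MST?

Kruskal's algorithm — process edges by increasing weight (ties by edge label):
F G (1): add. Components now {B} {C} {D} {E} {F,G} {H}
D G (2): add. Components now {B} {C} {D,F,G} {E} {H}
B F (3): add. Components now {B,D,F,G} {C} {E} {H}
C D (5): add. Components now {B,C,D,F,G} {E} {H}
B C (6): skip — B and C already connected.
B E (7): add. Components now {B,C,D,E,F,G} {H}
E G (9): skip — E and G already connected.
B H (10): add. Components now {B,C,D,E,F,G,H}
MST edge set: {F G, D G, B F, C D, B E, B H}.
Of the listed edges, {C D} are in the MST → 1.

1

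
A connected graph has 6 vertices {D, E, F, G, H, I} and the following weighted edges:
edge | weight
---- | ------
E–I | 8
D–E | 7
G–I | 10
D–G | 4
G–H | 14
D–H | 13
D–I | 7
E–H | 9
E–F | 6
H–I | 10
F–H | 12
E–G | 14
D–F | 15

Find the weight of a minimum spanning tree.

33

Kruskal's algorithm — process edges by increasing weight (ties by edge label):
D–G (4): add — endpoints in different components.
E–F (6): add — endpoints in different components.
D–E (7): add — endpoints in different components.
D–I (7): add — endpoints in different components.
E–I (8): skip — E and I already connected.
E–H (9): add — endpoints in different components.
MST edges: D–G, E–F, D–E, D–I, E–H; total weight 4+6+7+7+9 = 33.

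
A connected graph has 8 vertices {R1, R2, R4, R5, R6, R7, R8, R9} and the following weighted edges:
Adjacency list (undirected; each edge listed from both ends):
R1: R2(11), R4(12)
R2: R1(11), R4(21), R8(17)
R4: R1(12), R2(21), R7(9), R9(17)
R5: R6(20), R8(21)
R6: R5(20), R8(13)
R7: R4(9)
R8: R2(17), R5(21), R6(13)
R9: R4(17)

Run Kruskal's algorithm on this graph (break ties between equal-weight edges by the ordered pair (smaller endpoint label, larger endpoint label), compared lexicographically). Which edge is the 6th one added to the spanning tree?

R4-R9

Kruskal's algorithm — process edges by increasing weight (ties by edge label):
R4—R7 (9): add — endpoints in different components.
R1—R2 (11): add — endpoints in different components.
R1—R4 (12): add — endpoints in different components.
R6—R8 (13): add — endpoints in different components.
R2—R8 (17): add — endpoints in different components.
R4—R9 (17): add — endpoints in different components.
R5—R6 (20): add — endpoints in different components.
The 6th edge added is R4—R9.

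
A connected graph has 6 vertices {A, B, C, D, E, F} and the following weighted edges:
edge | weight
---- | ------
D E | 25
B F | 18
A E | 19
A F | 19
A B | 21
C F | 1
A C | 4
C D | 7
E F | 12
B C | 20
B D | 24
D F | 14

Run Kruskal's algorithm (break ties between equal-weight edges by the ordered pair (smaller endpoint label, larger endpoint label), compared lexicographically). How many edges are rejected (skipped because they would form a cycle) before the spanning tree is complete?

Kruskal: consider edges lightest-first.
C F (1): add. Components now {A} {B} {C,F} {D} {E}
A C (4): add. Components now {A,C,F} {B} {D} {E}
C D (7): add. Components now {A,C,D,F} {B} {E}
E F (12): add. Components now {A,C,D,E,F} {B}
D F (14): skip — D and F already connected.
B F (18): add. Components now {A,B,C,D,E,F}
Edges rejected before the tree was complete: 1.

1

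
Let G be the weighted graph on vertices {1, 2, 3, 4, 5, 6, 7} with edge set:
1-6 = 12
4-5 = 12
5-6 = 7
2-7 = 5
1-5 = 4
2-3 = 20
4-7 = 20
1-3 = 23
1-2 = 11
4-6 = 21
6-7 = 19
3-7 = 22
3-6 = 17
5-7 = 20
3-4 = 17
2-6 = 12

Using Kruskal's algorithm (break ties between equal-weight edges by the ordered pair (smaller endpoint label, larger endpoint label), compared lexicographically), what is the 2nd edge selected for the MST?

Kruskal's algorithm — process edges by increasing weight (ties by edge label):
1-5 (4): add. Components now {1,5} {2} {3} {4} {6} {7}
2-7 (5): add. Components now {1,5} {2,7} {3} {4} {6}
5-6 (7): add. Components now {1,5,6} {2,7} {3} {4}
1-2 (11): add. Components now {1,2,5,6,7} {3} {4}
1-6 (12): skip — 1 and 6 already connected.
2-6 (12): skip — 2 and 6 already connected.
4-5 (12): add. Components now {1,2,4,5,6,7} {3}
3-4 (17): add. Components now {1,2,3,4,5,6,7}
The 2nd edge added is 2-7.

2-7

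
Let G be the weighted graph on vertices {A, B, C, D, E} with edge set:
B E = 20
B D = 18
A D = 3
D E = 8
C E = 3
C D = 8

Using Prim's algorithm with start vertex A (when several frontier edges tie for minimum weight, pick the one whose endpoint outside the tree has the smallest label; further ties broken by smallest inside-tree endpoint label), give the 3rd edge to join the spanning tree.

C-E

Prim's algorithm from A:
Step 1: cheapest edge leaving the tree is A D (3); add D.
Step 2: cheapest edge leaving the tree is C D (8); add C.
Step 3: cheapest edge leaving the tree is C E (3); add E.
Step 4: cheapest edge leaving the tree is B D (18); add B.
The 3rd edge added is C E.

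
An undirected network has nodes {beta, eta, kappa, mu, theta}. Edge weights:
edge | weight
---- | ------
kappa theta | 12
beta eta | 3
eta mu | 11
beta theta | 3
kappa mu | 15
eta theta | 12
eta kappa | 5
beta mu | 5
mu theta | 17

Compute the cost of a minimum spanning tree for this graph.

Prim's algorithm from mu:
Step 1: frontier [beta mu 5, eta mu 11, kappa mu 15, mu theta 17] → take beta mu (5); add beta.
Step 2: frontier [beta eta 3, beta theta 3, eta mu 11, kappa mu 15, mu theta 17] → take beta eta (3); add eta.
Step 3: frontier [beta theta 3, eta kappa 5, eta theta 12, kappa mu 15, mu theta 17] → take beta theta (3); add theta.
Step 4: frontier [eta kappa 5, kappa mu 15, kappa theta 12] → take eta kappa (5); add kappa.
MST edges: beta mu, beta eta, beta theta, eta kappa; total weight 5+3+3+5 = 16.

16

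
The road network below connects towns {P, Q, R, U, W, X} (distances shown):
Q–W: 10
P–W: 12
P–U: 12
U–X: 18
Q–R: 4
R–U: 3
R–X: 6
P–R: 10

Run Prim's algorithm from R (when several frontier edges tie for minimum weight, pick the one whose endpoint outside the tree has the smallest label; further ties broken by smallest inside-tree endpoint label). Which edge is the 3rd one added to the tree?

Prim's algorithm from R:
Step 1: frontier [R–U 3, Q–R 4, R–X 6, P–R 10] → take R–U (3); add U.
Step 2: frontier [Q–R 4, R–X 6, P–R 10, P–U 12, U–X 18] → take Q–R (4); add Q.
Step 3: frontier [Q–W 10, R–X 6, P–R 10, P–U 12, U–X 18] → take R–X (6); add X.
Step 4: frontier [Q–W 10, P–R 10, P–U 12] → take P–R (10); add P.
Step 5: frontier [P–W 12, Q–W 10] → take Q–W (10); add W.
The 3rd edge added is R–X.

R-X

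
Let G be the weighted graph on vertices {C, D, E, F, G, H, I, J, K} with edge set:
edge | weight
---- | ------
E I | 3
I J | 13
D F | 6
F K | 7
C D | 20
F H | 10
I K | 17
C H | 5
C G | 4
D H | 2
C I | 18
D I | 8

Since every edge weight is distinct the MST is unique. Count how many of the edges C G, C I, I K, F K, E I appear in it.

Kruskal's algorithm — process edges by increasing weight (ties by edge label):
D H (2): add — endpoints in different components.
E I (3): add — endpoints in different components.
C G (4): add — endpoints in different components.
C H (5): add — endpoints in different components.
D F (6): add — endpoints in different components.
F K (7): add — endpoints in different components.
D I (8): add — endpoints in different components.
F H (10): skip — F and H already connected.
I J (13): add — endpoints in different components.
MST edge set: {D H, E I, C G, C H, D F, F K, D I, I J}.
Of the listed edges, {C G, F K, E I} are in the MST → 3.

3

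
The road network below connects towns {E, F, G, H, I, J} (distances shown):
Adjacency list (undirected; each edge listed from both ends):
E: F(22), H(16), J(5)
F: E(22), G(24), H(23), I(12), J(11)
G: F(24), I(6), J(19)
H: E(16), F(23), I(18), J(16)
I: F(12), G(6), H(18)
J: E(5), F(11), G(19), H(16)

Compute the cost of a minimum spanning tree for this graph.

Prim's algorithm from F:
Step 1: cheapest edge leaving the tree is F–J (11); add J.
Step 2: cheapest edge leaving the tree is E–J (5); add E.
Step 3: cheapest edge leaving the tree is F–I (12); add I.
Step 4: cheapest edge leaving the tree is G–I (6); add G.
Step 5: cheapest edge leaving the tree is E–H (16); add H.
MST edges: F–J, E–J, F–I, G–I, E–H; total weight 11+5+12+6+16 = 50.

50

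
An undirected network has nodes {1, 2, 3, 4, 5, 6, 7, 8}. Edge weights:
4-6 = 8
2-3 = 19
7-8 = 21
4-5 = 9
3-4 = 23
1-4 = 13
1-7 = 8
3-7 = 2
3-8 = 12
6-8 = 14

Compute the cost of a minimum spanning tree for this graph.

71

Grow the tree from 4 using Prim:
Step 1: frontier [4-6 8, 4-5 9, 1-4 13, 3-4 23] → take 4-6 (8); add 6.
Step 2: frontier [4-5 9, 1-4 13, 3-4 23, 6-8 14] → take 4-5 (9); add 5.
Step 3: frontier [1-4 13, 3-4 23, 6-8 14] → take 1-4 (13); add 1.
Step 4: frontier [1-7 8, 3-4 23, 6-8 14] → take 1-7 (8); add 7.
Step 5: frontier [3-4 23, 6-8 14, 3-7 2, 7-8 21] → take 3-7 (2); add 3.
Step 6: frontier [3-8 12, 2-3 19, 6-8 14, 7-8 21] → take 3-8 (12); add 8.
Step 7: frontier [2-3 19] → take 2-3 (19); add 2.
MST edges: 4-6, 4-5, 1-4, 1-7, 3-7, 3-8, 2-3; total weight 8+9+13+8+2+12+19 = 71.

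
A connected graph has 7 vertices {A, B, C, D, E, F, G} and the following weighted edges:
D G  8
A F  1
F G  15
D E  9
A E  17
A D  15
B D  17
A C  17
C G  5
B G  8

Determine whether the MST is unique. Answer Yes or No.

No

Kruskal: consider edges lightest-first.
A F (1): add — endpoints in different components.
C G (5): add — endpoints in different components.
B G (8): add — endpoints in different components.
D G (8): add — endpoints in different components.
D E (9): add — endpoints in different components.
A D (15): add — endpoints in different components.
Non-tree edge F G has weight 15, equal to the heaviest edge on its tree cycle — swapping gives another MST of the same weight. Not unique.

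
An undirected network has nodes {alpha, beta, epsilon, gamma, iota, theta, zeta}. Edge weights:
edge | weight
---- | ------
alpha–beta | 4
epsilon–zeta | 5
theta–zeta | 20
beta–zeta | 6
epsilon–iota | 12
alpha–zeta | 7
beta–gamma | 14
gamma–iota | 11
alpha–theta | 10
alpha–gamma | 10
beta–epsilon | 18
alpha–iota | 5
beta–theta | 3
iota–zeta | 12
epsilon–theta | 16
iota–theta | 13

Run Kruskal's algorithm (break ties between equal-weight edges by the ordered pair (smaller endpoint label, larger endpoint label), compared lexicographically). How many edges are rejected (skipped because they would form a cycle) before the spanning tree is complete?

Sort edges by weight, then run Kruskal:
beta–theta (3): add. Components now {zeta} {epsilon} {iota} {beta,theta} {gamma} {alpha}
alpha–beta (4): add. Components now {zeta} {epsilon} {iota} {alpha,beta,theta} {gamma}
alpha–iota (5): add. Components now {zeta} {epsilon} {alpha,beta,iota,theta} {gamma}
epsilon–zeta (5): add. Components now {epsilon,zeta} {alpha,beta,iota,theta} {gamma}
beta–zeta (6): add. Components now {alpha,beta,epsilon,iota,theta,zeta} {gamma}
alpha–zeta (7): skip — zeta and alpha already connected.
alpha–gamma (10): add. Components now {alpha,beta,epsilon,gamma,iota,theta,zeta}
Edges rejected before the tree was complete: 1.

1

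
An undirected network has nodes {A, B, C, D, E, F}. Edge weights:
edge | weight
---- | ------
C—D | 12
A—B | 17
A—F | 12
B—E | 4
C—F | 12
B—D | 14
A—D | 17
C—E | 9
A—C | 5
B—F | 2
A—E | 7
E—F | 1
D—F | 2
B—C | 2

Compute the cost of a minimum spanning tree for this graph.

Kruskal: consider edges lightest-first.
E—F (1): add — endpoints in different components.
B—C (2): add — endpoints in different components.
B—F (2): add — endpoints in different components.
D—F (2): add — endpoints in different components.
B—E (4): skip — B and E already connected.
A—C (5): add — endpoints in different components.
MST edges: E—F, B—C, B—F, D—F, A—C; total weight 1+2+2+2+5 = 12.

12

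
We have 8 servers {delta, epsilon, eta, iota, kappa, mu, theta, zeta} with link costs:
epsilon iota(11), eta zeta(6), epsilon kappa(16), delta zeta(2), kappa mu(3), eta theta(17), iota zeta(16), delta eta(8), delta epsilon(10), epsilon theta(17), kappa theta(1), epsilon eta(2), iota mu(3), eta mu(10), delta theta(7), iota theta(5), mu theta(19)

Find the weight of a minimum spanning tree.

Kruskal: consider edges lightest-first.
kappa theta (1): add — endpoints in different components.
delta zeta (2): add — endpoints in different components.
epsilon eta (2): add — endpoints in different components.
iota mu (3): add — endpoints in different components.
kappa mu (3): add — endpoints in different components.
iota theta (5): skip — theta and iota already connected.
eta zeta (6): add — endpoints in different components.
delta theta (7): add — endpoints in different components.
MST edges: kappa theta, delta zeta, epsilon eta, iota mu, kappa mu, eta zeta, delta theta; total weight 1+2+2+3+3+6+7 = 24.

24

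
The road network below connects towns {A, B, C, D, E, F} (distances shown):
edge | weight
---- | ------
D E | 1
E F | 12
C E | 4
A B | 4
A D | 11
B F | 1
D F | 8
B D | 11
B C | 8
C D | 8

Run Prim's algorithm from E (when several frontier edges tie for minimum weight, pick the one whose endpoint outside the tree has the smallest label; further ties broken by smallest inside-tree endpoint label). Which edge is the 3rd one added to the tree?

Grow the tree from E using Prim:
Step 1: cheapest edge leaving the tree is D E (1); add D.
Step 2: cheapest edge leaving the tree is C E (4); add C.
Step 3: cheapest edge leaving the tree is B C (8); add B.
Step 4: cheapest edge leaving the tree is B F (1); add F.
Step 5: cheapest edge leaving the tree is A B (4); add A.
The 3rd edge added is B C.

B-C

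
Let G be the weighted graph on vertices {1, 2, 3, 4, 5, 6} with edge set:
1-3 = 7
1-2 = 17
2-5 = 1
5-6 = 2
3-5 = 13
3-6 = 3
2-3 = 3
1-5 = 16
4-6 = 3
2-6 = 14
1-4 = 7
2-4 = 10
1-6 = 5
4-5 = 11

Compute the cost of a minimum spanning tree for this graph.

14

Prim's algorithm from 2:
Step 1: cheapest edge leaving the tree is 2-5 (1); add 5.
Step 2: cheapest edge leaving the tree is 5-6 (2); add 6.
Step 3: cheapest edge leaving the tree is 2-3 (3); add 3.
Step 4: cheapest edge leaving the tree is 4-6 (3); add 4.
Step 5: cheapest edge leaving the tree is 1-6 (5); add 1.
MST edges: 2-5, 5-6, 2-3, 4-6, 1-6; total weight 1+2+3+3+5 = 14.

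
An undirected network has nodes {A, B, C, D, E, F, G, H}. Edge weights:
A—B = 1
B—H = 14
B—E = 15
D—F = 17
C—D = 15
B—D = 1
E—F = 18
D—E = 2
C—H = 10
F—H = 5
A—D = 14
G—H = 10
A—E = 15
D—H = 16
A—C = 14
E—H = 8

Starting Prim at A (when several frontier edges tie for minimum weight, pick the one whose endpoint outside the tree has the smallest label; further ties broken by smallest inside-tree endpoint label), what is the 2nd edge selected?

Prim, starting at A.
Step 1: cheapest edge leaving the tree is A—B (1); add B.
Step 2: cheapest edge leaving the tree is B—D (1); add D.
Step 3: cheapest edge leaving the tree is D—E (2); add E.
Step 4: cheapest edge leaving the tree is E—H (8); add H.
Step 5: cheapest edge leaving the tree is F—H (5); add F.
Step 6: cheapest edge leaving the tree is C—H (10); add C.
Step 7: cheapest edge leaving the tree is G—H (10); add G.
The 2nd edge added is B—D.

B-D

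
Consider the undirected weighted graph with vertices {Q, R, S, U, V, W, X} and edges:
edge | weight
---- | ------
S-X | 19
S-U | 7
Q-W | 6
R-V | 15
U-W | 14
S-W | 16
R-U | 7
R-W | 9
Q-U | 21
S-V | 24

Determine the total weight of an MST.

63

Grow the tree from V using Prim:
Step 1: frontier [R-V 15, S-V 24] → take R-V (15); add R.
Step 2: frontier [R-U 7, R-W 9, S-V 24] → take R-U (7); add U.
Step 3: frontier [R-W 9, S-U 7, U-W 14, Q-U 21, S-V 24] → take S-U (7); add S.
Step 4: frontier [R-W 9, S-W 16, S-X 19, U-W 14, Q-U 21] → take R-W (9); add W.
Step 5: frontier [S-X 19, Q-U 21, Q-W 6] → take Q-W (6); add Q.
Step 6: frontier [S-X 19] → take S-X (19); add X.
MST edges: R-V, R-U, S-U, R-W, Q-W, S-X; total weight 15+7+7+9+6+19 = 63.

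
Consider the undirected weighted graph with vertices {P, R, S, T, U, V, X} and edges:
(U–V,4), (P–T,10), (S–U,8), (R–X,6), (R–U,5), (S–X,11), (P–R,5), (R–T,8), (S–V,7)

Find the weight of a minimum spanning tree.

35

Sort edges by weight, then run Kruskal:
U–V (4): add. Components now {P} {R} {U,V} {S} {X} {T}
P–R (5): add. Components now {P,R} {U,V} {S} {X} {T}
R–U (5): add. Components now {P,R,U,V} {S} {X} {T}
R–X (6): add. Components now {P,R,U,V,X} {S} {T}
S–V (7): add. Components now {P,R,S,U,V,X} {T}
R–T (8): add. Components now {P,R,S,T,U,V,X}
MST edges: U–V, P–R, R–U, R–X, S–V, R–T; total weight 4+5+5+6+7+8 = 35.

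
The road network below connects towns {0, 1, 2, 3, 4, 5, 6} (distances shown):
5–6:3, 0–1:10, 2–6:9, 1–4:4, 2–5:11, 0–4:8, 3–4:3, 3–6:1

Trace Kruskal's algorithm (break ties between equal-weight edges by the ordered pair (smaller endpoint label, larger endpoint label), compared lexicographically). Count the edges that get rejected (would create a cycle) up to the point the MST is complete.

Kruskal: consider edges lightest-first.
3–6 (1): add. Components now {0} {1} {2} {3,6} {4} {5}
3–4 (3): add. Components now {0} {1} {2} {3,4,6} {5}
5–6 (3): add. Components now {0} {1} {2} {3,4,5,6}
1–4 (4): add. Components now {0} {1,3,4,5,6} {2}
0–4 (8): add. Components now {0,1,3,4,5,6} {2}
2–6 (9): add. Components now {0,1,2,3,4,5,6}
Edges rejected before the tree was complete: 0.

0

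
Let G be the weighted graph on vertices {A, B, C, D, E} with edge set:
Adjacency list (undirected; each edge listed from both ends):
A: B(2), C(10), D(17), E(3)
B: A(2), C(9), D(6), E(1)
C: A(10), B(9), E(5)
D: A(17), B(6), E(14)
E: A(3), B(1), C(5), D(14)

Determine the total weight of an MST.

14

Prim's algorithm from C:
Step 1: frontier [C E 5, B C 9, A C 10] → take C E (5); add E.
Step 2: frontier [B C 9, A C 10, B E 1, A E 3, D E 14] → take B E (1); add B.
Step 3: frontier [A B 2, B D 6, A C 10, A E 3, D E 14] → take A B (2); add A.
Step 4: frontier [A D 17, B D 6, D E 14] → take B D (6); add D.
MST edges: C E, B E, A B, B D; total weight 5+1+2+6 = 14.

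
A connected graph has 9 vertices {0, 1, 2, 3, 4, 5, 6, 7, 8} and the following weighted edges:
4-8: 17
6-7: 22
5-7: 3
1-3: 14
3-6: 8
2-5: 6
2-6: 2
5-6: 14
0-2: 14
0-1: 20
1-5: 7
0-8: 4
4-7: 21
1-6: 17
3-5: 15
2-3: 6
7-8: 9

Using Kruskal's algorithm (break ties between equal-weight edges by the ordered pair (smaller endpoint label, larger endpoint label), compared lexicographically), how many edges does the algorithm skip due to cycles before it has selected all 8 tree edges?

Sort edges by weight, then run Kruskal:
2-6 (2): add — endpoints in different components.
5-7 (3): add — endpoints in different components.
0-8 (4): add — endpoints in different components.
2-3 (6): add — endpoints in different components.
2-5 (6): add — endpoints in different components.
1-5 (7): add — endpoints in different components.
3-6 (8): skip — 3 and 6 already connected.
7-8 (9): add — endpoints in different components.
0-2 (14): skip — 0 and 2 already connected.
1-3 (14): skip — 1 and 3 already connected.
5-6 (14): skip — 5 and 6 already connected.
3-5 (15): skip — 3 and 5 already connected.
1-6 (17): skip — 1 and 6 already connected.
4-8 (17): add — endpoints in different components.
Edges rejected before the tree was complete: 6.

6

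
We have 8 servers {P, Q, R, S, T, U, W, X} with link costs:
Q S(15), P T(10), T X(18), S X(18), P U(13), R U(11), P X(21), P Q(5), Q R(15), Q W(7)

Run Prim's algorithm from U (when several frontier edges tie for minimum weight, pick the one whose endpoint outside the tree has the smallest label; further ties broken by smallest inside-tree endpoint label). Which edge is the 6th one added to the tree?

Q-S

Grow the tree from U using Prim:
Step 1: frontier [R U 11, P U 13] → take R U (11); add R.
Step 2: frontier [Q R 15, P U 13] → take P U (13); add P.
Step 3: frontier [P Q 5, P T 10, P X 21, Q R 15] → take P Q (5); add Q.
Step 4: frontier [P T 10, P X 21, Q W 7, Q S 15] → take Q W (7); add W.
Step 5: frontier [P T 10, P X 21, Q S 15] → take P T (10); add T.
Step 6: frontier [P X 21, Q S 15, T X 18] → take Q S (15); add S.
Step 7: frontier [P X 21, S X 18, T X 18] → take S X (18); add X.
The 6th edge added is Q S.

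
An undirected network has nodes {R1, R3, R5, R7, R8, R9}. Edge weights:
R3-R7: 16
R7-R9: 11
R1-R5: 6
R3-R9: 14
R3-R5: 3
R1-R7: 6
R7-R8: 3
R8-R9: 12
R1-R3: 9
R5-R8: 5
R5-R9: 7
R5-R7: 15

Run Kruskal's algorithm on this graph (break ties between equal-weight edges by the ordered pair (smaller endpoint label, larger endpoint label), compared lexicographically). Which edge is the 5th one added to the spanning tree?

Kruskal: consider edges lightest-first.
R3-R5 (3): add. Components now {R3,R5} {R9} {R1} {R7} {R8}
R7-R8 (3): add. Components now {R3,R5} {R9} {R1} {R7,R8}
R5-R8 (5): add. Components now {R3,R5,R7,R8} {R9} {R1}
R1-R5 (6): add. Components now {R1,R3,R5,R7,R8} {R9}
R1-R7 (6): skip — R1 and R7 already connected.
R5-R9 (7): add. Components now {R1,R3,R5,R7,R8,R9}
The 5th edge added is R5-R9.

R5-R9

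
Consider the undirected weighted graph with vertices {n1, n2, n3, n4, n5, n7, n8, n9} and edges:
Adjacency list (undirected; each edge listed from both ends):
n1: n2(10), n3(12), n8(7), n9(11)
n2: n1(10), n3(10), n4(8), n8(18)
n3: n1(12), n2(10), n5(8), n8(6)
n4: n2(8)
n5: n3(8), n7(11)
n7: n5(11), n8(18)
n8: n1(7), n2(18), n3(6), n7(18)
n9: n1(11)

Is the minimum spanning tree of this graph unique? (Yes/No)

Sort edges by weight, then run Kruskal:
n3 n8 (6): add — endpoints in different components.
n1 n8 (7): add — endpoints in different components.
n2 n4 (8): add — endpoints in different components.
n3 n5 (8): add — endpoints in different components.
n1 n2 (10): add — endpoints in different components.
n2 n3 (10): skip — n3 and n2 already connected.
n1 n9 (11): add — endpoints in different components.
n5 n7 (11): add — endpoints in different components.
Non-tree edge n2 n3 has weight 10, equal to the heaviest edge on its tree cycle — swapping gives another MST of the same weight. Not unique.

No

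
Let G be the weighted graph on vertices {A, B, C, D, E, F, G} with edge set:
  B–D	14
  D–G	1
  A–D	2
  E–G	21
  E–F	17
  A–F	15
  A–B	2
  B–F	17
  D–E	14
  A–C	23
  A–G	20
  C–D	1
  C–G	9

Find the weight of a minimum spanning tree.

35

Kruskal: consider edges lightest-first.
C–D (1): add. Components now {A} {B} {C,D} {E} {F} {G}
D–G (1): add. Components now {A} {B} {C,D,G} {E} {F}
A–B (2): add. Components now {A,B} {C,D,G} {E} {F}
A–D (2): add. Components now {A,B,C,D,G} {E} {F}
C–G (9): skip — C and G already connected.
B–D (14): skip — B and D already connected.
D–E (14): add. Components now {A,B,C,D,E,G} {F}
A–F (15): add. Components now {A,B,C,D,E,F,G}
MST edges: C–D, D–G, A–B, A–D, D–E, A–F; total weight 1+1+2+2+14+15 = 35.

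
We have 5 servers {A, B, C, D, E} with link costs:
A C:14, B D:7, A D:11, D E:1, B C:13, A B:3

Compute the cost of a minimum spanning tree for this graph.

24

Kruskal: consider edges lightest-first.
D E (1): add. Components now {A} {B} {C} {D,E}
A B (3): add. Components now {A,B} {C} {D,E}
B D (7): add. Components now {A,B,D,E} {C}
A D (11): skip — A and D already connected.
B C (13): add. Components now {A,B,C,D,E}
MST edges: D E, A B, B D, B C; total weight 1+3+7+13 = 24.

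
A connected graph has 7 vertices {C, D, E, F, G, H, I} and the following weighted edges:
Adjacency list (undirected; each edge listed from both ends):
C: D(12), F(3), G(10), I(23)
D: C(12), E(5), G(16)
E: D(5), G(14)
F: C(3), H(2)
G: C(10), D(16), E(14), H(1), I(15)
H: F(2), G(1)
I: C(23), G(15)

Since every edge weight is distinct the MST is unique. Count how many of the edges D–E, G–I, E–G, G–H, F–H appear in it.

Kruskal: consider edges lightest-first.
G–H (1): add — endpoints in different components.
F–H (2): add — endpoints in different components.
C–F (3): add — endpoints in different components.
D–E (5): add — endpoints in different components.
C–G (10): skip — C and G already connected.
C–D (12): add — endpoints in different components.
E–G (14): skip — E and G already connected.
G–I (15): add — endpoints in different components.
MST edge set: {G–H, F–H, C–F, D–E, C–D, G–I}.
Of the listed edges, {D–E, G–I, G–H, F–H} are in the MST → 4.

4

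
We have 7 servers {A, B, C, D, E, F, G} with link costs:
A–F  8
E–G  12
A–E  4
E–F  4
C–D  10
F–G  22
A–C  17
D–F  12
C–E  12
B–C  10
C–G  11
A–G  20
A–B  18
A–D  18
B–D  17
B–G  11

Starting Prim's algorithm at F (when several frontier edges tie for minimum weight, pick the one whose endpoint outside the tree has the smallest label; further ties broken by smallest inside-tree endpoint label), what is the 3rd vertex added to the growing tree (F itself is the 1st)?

Grow the tree from F using Prim:
Step 1: cheapest edge leaving the tree is E–F (4); add E.
Step 2: cheapest edge leaving the tree is A–E (4); add A.
Step 3: cheapest edge leaving the tree is C–E (12); add C.
Step 4: cheapest edge leaving the tree is B–C (10); add B.
Step 5: cheapest edge leaving the tree is C–D (10); add D.
Step 6: cheapest edge leaving the tree is B–G (11); add G.
Vertex order: F, E, A, C, B, D, G. The 3rd vertex is A.

A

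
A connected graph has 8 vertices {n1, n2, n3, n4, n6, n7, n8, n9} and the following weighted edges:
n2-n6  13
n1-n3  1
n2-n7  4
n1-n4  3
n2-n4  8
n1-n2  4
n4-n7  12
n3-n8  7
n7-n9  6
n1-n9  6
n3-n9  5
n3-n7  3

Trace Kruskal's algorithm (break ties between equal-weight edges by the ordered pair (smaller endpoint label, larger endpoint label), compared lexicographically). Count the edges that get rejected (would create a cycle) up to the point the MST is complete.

5

Sort edges by weight, then run Kruskal:
n1-n3 (1): add — endpoints in different components.
n1-n4 (3): add — endpoints in different components.
n3-n7 (3): add — endpoints in different components.
n1-n2 (4): add — endpoints in different components.
n2-n7 (4): skip — n2 and n7 already connected.
n3-n9 (5): add — endpoints in different components.
n1-n9 (6): skip — n9 and n1 already connected.
n7-n9 (6): skip — n9 and n7 already connected.
n3-n8 (7): add — endpoints in different components.
n2-n4 (8): skip — n2 and n4 already connected.
n4-n7 (12): skip — n4 and n7 already connected.
n2-n6 (13): add — endpoints in different components.
Edges rejected before the tree was complete: 5.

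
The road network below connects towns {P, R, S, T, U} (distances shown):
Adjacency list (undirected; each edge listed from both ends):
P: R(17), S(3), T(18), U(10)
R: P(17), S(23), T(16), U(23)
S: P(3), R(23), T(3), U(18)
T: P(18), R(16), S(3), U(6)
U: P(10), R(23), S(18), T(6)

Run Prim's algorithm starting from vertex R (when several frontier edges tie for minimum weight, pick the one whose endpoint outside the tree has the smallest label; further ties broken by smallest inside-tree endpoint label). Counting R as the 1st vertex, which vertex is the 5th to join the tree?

U

Prim, starting at R.
Step 1: cheapest edge leaving the tree is R T (16); add T.
Step 2: cheapest edge leaving the tree is S T (3); add S.
Step 3: cheapest edge leaving the tree is P S (3); add P.
Step 4: cheapest edge leaving the tree is T U (6); add U.
Vertex order: R, T, S, P, U. The 5th vertex is U.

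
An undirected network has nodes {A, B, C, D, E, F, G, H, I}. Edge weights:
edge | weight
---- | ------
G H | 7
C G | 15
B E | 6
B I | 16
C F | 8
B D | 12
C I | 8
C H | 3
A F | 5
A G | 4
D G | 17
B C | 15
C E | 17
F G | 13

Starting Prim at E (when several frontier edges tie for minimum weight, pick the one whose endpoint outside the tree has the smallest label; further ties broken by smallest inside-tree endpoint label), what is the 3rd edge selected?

Grow the tree from E using Prim:
Step 1: cheapest edge leaving the tree is B E (6); add B.
Step 2: cheapest edge leaving the tree is B D (12); add D.
Step 3: cheapest edge leaving the tree is B C (15); add C.
Step 4: cheapest edge leaving the tree is C H (3); add H.
Step 5: cheapest edge leaving the tree is G H (7); add G.
Step 6: cheapest edge leaving the tree is A G (4); add A.
Step 7: cheapest edge leaving the tree is A F (5); add F.
Step 8: cheapest edge leaving the tree is C I (8); add I.
The 3rd edge added is B C.

B-C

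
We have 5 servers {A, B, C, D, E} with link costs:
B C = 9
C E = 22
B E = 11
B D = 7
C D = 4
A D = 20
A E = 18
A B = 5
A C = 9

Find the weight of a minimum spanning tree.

Sort edges by weight, then run Kruskal:
C D (4): add — endpoints in different components.
A B (5): add — endpoints in different components.
B D (7): add — endpoints in different components.
A C (9): skip — A and C already connected.
B C (9): skip — B and C already connected.
B E (11): add — endpoints in different components.
MST edges: C D, A B, B D, B E; total weight 4+5+7+11 = 27.

27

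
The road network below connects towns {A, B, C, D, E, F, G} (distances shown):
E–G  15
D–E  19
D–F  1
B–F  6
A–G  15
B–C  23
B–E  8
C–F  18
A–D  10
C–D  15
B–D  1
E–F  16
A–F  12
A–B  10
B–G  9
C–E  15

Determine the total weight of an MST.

Prim, starting at E.
Step 1: cheapest edge leaving the tree is B–E (8); add B.
Step 2: cheapest edge leaving the tree is B–D (1); add D.
Step 3: cheapest edge leaving the tree is D–F (1); add F.
Step 4: cheapest edge leaving the tree is B–G (9); add G.
Step 5: cheapest edge leaving the tree is A–B (10); add A.
Step 6: cheapest edge leaving the tree is C–D (15); add C.
MST edges: B–E, B–D, D–F, B–G, A–B, C–D; total weight 8+1+1+9+10+15 = 44.

44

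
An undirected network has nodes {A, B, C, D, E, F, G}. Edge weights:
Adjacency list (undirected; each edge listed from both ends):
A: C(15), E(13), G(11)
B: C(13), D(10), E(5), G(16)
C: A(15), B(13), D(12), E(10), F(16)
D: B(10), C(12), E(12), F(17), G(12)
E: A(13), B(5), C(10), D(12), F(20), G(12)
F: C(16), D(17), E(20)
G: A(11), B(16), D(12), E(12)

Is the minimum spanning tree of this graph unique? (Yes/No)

Kruskal's algorithm — process edges by increasing weight (ties by edge label):
B-E (5): add — endpoints in different components.
B-D (10): add — endpoints in different components.
C-E (10): add — endpoints in different components.
A-G (11): add — endpoints in different components.
C-D (12): skip — C and D already connected.
D-E (12): skip — D and E already connected.
D-G (12): add — endpoints in different components.
E-G (12): skip — E and G already connected.
A-E (13): skip — A and E already connected.
B-C (13): skip — B and C already connected.
A-C (15): skip — A and C already connected.
B-G (16): skip — B and G already connected.
C-F (16): add — endpoints in different components.
Non-tree edge E-G has weight 12, equal to the heaviest edge on its tree cycle — swapping gives another MST of the same weight. Not unique.

No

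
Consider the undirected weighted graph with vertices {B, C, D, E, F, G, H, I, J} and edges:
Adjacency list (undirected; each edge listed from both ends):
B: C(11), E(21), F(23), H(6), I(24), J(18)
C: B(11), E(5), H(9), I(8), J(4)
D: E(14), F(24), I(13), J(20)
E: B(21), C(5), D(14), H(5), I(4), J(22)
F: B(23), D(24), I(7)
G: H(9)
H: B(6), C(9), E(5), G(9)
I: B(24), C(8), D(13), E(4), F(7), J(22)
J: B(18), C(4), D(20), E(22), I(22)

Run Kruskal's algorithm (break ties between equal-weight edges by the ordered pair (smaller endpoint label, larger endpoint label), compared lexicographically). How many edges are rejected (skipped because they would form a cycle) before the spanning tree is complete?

3

Sort edges by weight, then run Kruskal:
C-J (4): add — endpoints in different components.
E-I (4): add — endpoints in different components.
C-E (5): add — endpoints in different components.
E-H (5): add — endpoints in different components.
B-H (6): add — endpoints in different components.
F-I (7): add — endpoints in different components.
C-I (8): skip — C and I already connected.
C-H (9): skip — C and H already connected.
G-H (9): add — endpoints in different components.
B-C (11): skip — B and C already connected.
D-I (13): add — endpoints in different components.
Edges rejected before the tree was complete: 3.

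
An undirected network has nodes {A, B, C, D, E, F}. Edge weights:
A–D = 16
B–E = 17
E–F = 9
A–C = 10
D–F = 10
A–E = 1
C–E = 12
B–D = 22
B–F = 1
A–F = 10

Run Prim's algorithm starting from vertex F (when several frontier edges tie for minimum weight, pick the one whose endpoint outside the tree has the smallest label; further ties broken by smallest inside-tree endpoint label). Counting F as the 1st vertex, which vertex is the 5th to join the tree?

Grow the tree from F using Prim:
Step 1: cheapest edge leaving the tree is B–F (1); add B.
Step 2: cheapest edge leaving the tree is E–F (9); add E.
Step 3: cheapest edge leaving the tree is A–E (1); add A.
Step 4: cheapest edge leaving the tree is A–C (10); add C.
Step 5: cheapest edge leaving the tree is D–F (10); add D.
Vertex order: F, B, E, A, C, D. The 5th vertex is C.

C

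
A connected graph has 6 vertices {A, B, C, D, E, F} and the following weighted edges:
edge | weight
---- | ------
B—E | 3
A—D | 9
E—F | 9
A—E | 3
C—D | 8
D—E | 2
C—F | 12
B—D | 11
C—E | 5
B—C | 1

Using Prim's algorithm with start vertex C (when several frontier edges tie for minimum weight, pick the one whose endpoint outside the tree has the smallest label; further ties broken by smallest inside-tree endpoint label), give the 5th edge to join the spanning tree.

E-F

Grow the tree from C using Prim:
Step 1: frontier [B—C 1, C—E 5, C—D 8, C—F 12] → take B—C (1); add B.
Step 2: frontier [B—E 3, B—D 11, C—E 5, C—D 8, C—F 12] → take B—E (3); add E.
Step 3: frontier [B—D 11, C—D 8, C—F 12, D—E 2, A—E 3, E—F 9] → take D—E (2); add D.
Step 4: frontier [C—F 12, A—D 9, A—E 3, E—F 9] → take A—E (3); add A.
Step 5: frontier [C—F 12, E—F 9] → take E—F (9); add F.
The 5th edge added is E—F.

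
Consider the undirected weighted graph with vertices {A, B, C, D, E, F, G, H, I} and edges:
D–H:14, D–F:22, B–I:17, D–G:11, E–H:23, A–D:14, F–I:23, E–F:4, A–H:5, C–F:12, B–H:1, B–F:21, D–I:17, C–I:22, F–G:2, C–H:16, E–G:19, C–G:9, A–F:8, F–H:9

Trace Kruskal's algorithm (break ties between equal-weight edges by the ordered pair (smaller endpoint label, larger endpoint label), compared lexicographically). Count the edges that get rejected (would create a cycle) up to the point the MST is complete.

5

Sort edges by weight, then run Kruskal:
B–H (1): add — endpoints in different components.
F–G (2): add — endpoints in different components.
E–F (4): add — endpoints in different components.
A–H (5): add — endpoints in different components.
A–F (8): add — endpoints in different components.
C–G (9): add — endpoints in different components.
F–H (9): skip — F and H already connected.
D–G (11): add — endpoints in different components.
C–F (12): skip — C and F already connected.
A–D (14): skip — A and D already connected.
D–H (14): skip — D and H already connected.
C–H (16): skip — C and H already connected.
B–I (17): add — endpoints in different components.
Edges rejected before the tree was complete: 5.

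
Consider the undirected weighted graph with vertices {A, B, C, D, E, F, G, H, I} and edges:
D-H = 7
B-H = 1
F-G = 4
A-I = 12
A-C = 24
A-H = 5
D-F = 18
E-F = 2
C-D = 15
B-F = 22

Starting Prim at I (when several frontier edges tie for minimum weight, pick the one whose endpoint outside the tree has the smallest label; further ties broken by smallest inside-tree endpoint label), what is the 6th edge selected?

Prim, starting at I.
Step 1: cheapest edge leaving the tree is A-I (12); add A.
Step 2: cheapest edge leaving the tree is A-H (5); add H.
Step 3: cheapest edge leaving the tree is B-H (1); add B.
Step 4: cheapest edge leaving the tree is D-H (7); add D.
Step 5: cheapest edge leaving the tree is C-D (15); add C.
Step 6: cheapest edge leaving the tree is D-F (18); add F.
Step 7: cheapest edge leaving the tree is E-F (2); add E.
Step 8: cheapest edge leaving the tree is F-G (4); add G.
The 6th edge added is D-F.

D-F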